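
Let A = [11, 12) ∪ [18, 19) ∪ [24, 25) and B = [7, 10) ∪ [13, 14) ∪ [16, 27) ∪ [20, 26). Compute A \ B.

Second set merges to [7, 10), [13, 14), [16, 27).
[11, 12): no B overlap → unchanged.
[18, 19): fully covered by B → removed.
[24, 25): fully covered by B → removed.

[11, 12)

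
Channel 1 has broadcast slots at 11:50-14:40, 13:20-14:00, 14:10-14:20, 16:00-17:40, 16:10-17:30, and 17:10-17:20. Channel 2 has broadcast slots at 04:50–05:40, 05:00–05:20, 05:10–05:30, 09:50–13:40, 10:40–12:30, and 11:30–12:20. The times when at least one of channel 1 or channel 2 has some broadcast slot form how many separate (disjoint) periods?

Merge the first list: 11:50-14:40, 16:00-17:40.
Merge the second list: 04:50-05:40, 09:50-13:40.
A ∪ B = 04:50-05:40, 09:50-14:40, 16:00-17:40.
That is 3 disjoint pieces.

3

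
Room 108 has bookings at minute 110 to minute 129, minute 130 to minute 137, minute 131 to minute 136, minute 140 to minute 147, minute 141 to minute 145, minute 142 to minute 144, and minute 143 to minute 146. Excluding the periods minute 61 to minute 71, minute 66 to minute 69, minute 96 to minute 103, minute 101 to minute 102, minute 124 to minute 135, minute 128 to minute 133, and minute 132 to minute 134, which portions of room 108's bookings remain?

minute 110 to minute 124, minute 135 to minute 137, minute 140 to minute 147

A, merged: minute 110 to minute 129, minute 130 to minute 137, minute 140 to minute 147.
B, merged: minute 61 to minute 71, minute 96 to minute 103, minute 124 to minute 135.
minute 110 to minute 129 with B removed leaves minute 110 to minute 124.
minute 130 to minute 137 with B removed leaves minute 135 to minute 137.
minute 140 to minute 147 is untouched.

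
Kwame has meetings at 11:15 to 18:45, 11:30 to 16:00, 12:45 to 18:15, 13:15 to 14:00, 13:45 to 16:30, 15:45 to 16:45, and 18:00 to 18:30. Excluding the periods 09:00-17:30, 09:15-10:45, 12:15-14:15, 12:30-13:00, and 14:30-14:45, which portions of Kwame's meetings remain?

17:30–18:45

A, merged: 11:15–18:45.
B, merged: 09:00–17:30.
11:15–18:45 with B removed leaves 17:30–18:45.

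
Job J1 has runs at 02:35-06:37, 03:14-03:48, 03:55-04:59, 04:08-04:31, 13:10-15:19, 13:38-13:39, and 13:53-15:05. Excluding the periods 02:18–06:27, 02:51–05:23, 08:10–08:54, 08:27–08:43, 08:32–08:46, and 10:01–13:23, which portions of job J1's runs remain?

A, merged: 02:35–06:37, 13:10–15:19.
B, merged: 02:18–06:27, 08:10–08:54, 10:01–13:23.
02:35–06:37 with B removed leaves 06:27–06:37.
13:10–15:19 with B removed leaves 13:23–15:19.

06:27–06:37, 13:23–15:19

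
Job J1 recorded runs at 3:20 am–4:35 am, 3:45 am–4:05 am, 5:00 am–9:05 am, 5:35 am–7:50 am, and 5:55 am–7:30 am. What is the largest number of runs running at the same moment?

3

At 5:55 am, 3 of the intervals are simultaneously active.
No point has more.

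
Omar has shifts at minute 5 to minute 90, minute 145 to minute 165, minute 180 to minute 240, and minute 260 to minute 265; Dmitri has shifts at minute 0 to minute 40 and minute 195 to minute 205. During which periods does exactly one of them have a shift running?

minute 0 to minute 5, minute 40 to minute 90, minute 145 to minute 165, minute 180 to minute 195, minute 205 to minute 240, minute 260 to minute 265

A \ B = minute 40 to minute 90, minute 145 to minute 165, minute 180 to minute 195, minute 205 to minute 240, minute 260 to minute 265.
B \ A = minute 0 to minute 5.
Union of the two gives the symmetric difference.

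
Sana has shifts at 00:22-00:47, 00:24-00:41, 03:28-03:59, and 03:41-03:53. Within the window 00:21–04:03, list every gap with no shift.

00:21–00:22, 00:47–03:28, 03:59–04:03

After merging, the occupied span is 00:22–00:47, 03:28–03:59.
Gaps within 00:21–04:03: 00:21–00:22, 00:47–03:28, 03:59–04:03.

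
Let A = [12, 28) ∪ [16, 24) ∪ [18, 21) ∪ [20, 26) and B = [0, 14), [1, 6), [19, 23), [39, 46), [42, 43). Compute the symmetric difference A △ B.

[0, 12) ∪ [14, 19) ∪ [23, 28) ∪ [39, 46)

A, merged: [12, 28).
B, merged: [0, 14), [19, 23), [39, 46).
A \ B = [14, 19), [23, 28).
B \ A = [0, 12), [39, 46).
Union of the two gives the symmetric difference.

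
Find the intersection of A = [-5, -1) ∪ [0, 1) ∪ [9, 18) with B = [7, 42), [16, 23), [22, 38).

B, merged: [7, 42).
[-5, -1): no overlap with the second set.
[0, 1): no overlap with the second set.
[9, 18) meets the second set on [9, 18).

[9, 18)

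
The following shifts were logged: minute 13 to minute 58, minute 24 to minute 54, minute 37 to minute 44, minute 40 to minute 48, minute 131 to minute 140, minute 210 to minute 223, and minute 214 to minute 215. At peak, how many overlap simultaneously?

Walk the sorted start/end points keeping a running depth.
The depth first hits 4 at minute 40.

4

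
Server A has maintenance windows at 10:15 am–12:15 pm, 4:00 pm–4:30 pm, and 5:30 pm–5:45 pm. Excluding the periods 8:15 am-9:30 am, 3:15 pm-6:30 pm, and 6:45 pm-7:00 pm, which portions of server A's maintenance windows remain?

10:15 am-12:15 pm

10:15 am-12:15 pm: nothing removed.
4:00 pm-4:30 pm: entirely removed.
5:30 pm-5:45 pm: entirely removed.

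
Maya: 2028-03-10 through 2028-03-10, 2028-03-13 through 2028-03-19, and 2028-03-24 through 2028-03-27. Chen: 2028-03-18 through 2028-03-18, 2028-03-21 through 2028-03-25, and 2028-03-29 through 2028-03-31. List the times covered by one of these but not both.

2028-03-10 through 2028-03-10, 2028-03-13 through 2028-03-17, 2028-03-19 through 2028-03-19, 2028-03-21 through 2028-03-23, 2028-03-26 through 2028-03-27, 2028-03-29 through 2028-03-31

A but not B: 2028-03-10 through 2028-03-10, 2028-03-13 through 2028-03-17, 2028-03-19 through 2028-03-19, 2028-03-26 through 2028-03-27.
B but not A: 2028-03-21 through 2028-03-23, 2028-03-29 through 2028-03-31.
Combining gives A △ B.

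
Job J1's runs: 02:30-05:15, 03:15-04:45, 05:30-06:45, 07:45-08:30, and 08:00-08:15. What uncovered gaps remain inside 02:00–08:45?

The merged coverage is 02:30–05:15, 05:30–06:45, 07:45–08:30.
Complement within 02:00–08:45: 02:00–02:30, 05:15–05:30, 06:45–07:45, 08:30–08:45.

02:00–02:30, 05:15–05:30, 06:45–07:45, 08:30–08:45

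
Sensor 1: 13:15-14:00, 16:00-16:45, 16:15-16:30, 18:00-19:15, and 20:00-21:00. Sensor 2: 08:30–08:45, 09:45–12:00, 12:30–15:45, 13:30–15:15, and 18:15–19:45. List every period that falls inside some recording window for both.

13:15–14:00, 18:15–19:15

Merge the first list: 13:15–14:00, 16:00–16:45, 18:00–19:15, 20:00–21:00.
Merge the second list: 08:30–08:45, 09:45–12:00, 12:30–15:45, 18:15–19:45.
13:15–14:00 meets the second set on 13:15–14:00.
16:00–16:45: no overlap with the second set.
18:00–19:15 meets the second set on 18:15–19:15.
20:00–21:00: no overlap with the second set.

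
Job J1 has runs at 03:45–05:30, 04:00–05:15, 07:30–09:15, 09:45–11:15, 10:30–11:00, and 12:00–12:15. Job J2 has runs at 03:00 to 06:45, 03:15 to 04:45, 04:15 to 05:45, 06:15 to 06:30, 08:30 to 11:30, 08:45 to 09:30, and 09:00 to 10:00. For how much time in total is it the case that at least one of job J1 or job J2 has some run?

8 h

A, merged: 03:45-05:30, 07:30-09:15, 09:45-11:15, 12:00-12:15.
B, merged: 03:00-06:45, 08:30-11:30.
A ∪ B = 03:00-06:45, 07:30-11:30, 12:00-12:15.
Total: 3 h 45 min + 4 h + 15 min = 8 h.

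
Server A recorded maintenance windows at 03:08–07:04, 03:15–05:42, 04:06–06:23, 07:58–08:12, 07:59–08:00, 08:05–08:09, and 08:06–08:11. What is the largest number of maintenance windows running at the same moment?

3

Walk the sorted start/end points keeping a running depth.
The depth first hits 3 at 04:06.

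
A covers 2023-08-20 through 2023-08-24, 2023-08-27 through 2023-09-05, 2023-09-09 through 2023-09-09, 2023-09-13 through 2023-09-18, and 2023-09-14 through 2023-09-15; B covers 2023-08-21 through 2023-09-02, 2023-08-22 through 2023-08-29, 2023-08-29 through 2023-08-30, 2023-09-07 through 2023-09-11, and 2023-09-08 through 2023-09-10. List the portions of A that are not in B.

2023-08-20 through 2023-08-20, 2023-09-03 through 2023-09-05, 2023-09-13 through 2023-09-18

First set merges to 2023-08-20 through 2023-08-24, 2023-08-27 through 2023-09-05, 2023-09-09 through 2023-09-09, 2023-09-13 through 2023-09-18.
Second set merges to 2023-08-21 through 2023-09-02, 2023-09-07 through 2023-09-11.
2023-08-20 through 2023-08-24 with B removed leaves 2023-08-20 through 2023-08-20.
2023-08-27 through 2023-09-05 with B removed leaves 2023-09-03 through 2023-09-05.
2023-09-09 through 2023-09-09 lies entirely inside B → drops out.
2023-09-13 through 2023-09-18 is untouched.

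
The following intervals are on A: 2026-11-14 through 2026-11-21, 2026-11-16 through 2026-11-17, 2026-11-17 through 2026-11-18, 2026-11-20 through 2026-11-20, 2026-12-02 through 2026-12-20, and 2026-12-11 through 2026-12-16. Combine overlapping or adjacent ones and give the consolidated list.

2026-11-14 through 2026-11-21, 2026-12-02 through 2026-12-20

2026-11-16 through 2026-11-17 overlaps/touches 2026-11-14 through 2026-11-21 → extend to 2026-11-14 through 2026-11-21.
2026-11-17 through 2026-11-18 overlaps/touches 2026-11-14 through 2026-11-21 → extend to 2026-11-14 through 2026-11-21.
2026-11-20 through 2026-11-20 overlaps/touches 2026-11-14 through 2026-11-21 → extend to 2026-11-14 through 2026-11-21.
2026-12-02 through 2026-12-20 is disjoint → start new block.
2026-12-11 through 2026-12-16 overlaps/touches 2026-12-02 through 2026-12-20 → extend to 2026-12-02 through 2026-12-20.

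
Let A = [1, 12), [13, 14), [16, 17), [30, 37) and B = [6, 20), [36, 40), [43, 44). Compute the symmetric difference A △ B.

A \ B = [1, 6), [30, 36).
B \ A = [12, 13), [14, 16), [17, 20), [37, 40), [43, 44).
Union of the two gives the symmetric difference.

[1, 6) ∪ [12, 13) ∪ [14, 16) ∪ [17, 20) ∪ [30, 36) ∪ [37, 40) ∪ [43, 44)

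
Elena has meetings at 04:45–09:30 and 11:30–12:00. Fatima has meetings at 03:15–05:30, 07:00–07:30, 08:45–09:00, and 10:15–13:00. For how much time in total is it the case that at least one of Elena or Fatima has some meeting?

9 h

A ∪ B = 03:15–09:30, 10:15–13:00.
Total: 6 h 15 min + 2 h 45 min = 9 h.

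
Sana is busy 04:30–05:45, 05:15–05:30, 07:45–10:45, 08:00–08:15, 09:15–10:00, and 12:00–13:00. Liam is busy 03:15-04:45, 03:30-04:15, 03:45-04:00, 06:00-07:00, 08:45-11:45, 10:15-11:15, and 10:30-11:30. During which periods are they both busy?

A, merged: 04:30–05:45, 07:45–10:45, 12:00–13:00.
B, merged: 03:15–04:45, 06:00–07:00, 08:45–11:45.
04:30–05:45 ∩ B → 04:30–04:45.
07:45–10:45 ∩ B → 08:45–10:45.
12:00–13:00 meets no B interval.

04:30–04:45, 08:45–10:45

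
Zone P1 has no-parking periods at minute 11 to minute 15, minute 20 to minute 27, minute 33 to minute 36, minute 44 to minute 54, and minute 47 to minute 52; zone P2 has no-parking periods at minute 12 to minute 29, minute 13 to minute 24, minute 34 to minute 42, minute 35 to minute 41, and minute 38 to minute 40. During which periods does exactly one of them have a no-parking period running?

minute 11 to minute 12, minute 15 to minute 20, minute 27 to minute 29, minute 33 to minute 34, minute 36 to minute 42, minute 44 to minute 54

First set merges to minute 11 to minute 15, minute 20 to minute 27, minute 33 to minute 36, minute 44 to minute 54.
Second set merges to minute 12 to minute 29, minute 34 to minute 42.
Only in the first: minute 11 to minute 12, minute 33 to minute 34, minute 44 to minute 54.
Only in the second: minute 15 to minute 20, minute 27 to minute 29, minute 36 to minute 42.
Together these are the periods covered by exactly one.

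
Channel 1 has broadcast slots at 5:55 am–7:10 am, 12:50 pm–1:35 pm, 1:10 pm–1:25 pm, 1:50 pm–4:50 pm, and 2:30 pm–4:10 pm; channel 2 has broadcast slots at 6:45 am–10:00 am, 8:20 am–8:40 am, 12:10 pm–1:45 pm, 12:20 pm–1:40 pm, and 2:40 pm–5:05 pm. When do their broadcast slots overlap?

First set merges to 5:55 am-7:10 am, 12:50 pm-1:35 pm, 1:50 pm-4:50 pm.
Second set merges to 6:45 am-10:00 am, 12:10 pm-1:45 pm, 2:40 pm-5:05 pm.
5:55 am-7:10 am ∩ B → 6:45 am-7:10 am.
12:50 pm-1:35 pm ∩ B → 12:50 pm-1:35 pm.
1:50 pm-4:50 pm ∩ B → 2:40 pm-4:50 pm.

6:45 am-7:10 am, 12:50 pm-1:35 pm, 2:40 pm-4:50 pm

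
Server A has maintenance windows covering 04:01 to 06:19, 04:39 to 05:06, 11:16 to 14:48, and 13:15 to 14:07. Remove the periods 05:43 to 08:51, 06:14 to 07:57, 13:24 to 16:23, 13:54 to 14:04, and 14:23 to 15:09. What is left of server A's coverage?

04:01–05:43, 11:16–13:24

A, merged: 04:01–06:19, 11:16–14:48.
B, merged: 05:43–08:51, 13:24–16:23.
04:01–06:19 minus B → 04:01–05:43.
11:16–14:48 minus B → 11:16–13:24.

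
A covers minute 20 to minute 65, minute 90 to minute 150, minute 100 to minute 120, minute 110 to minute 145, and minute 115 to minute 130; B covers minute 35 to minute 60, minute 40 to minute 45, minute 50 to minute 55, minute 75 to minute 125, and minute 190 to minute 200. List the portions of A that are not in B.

Merge the first list: minute 20 to minute 65, minute 90 to minute 150.
Merge the second list: minute 35 to minute 60, minute 75 to minute 125, minute 190 to minute 200.
minute 20 to minute 65 minus B → minute 20 to minute 35, minute 60 to minute 65.
minute 90 to minute 150 minus B → minute 125 to minute 150.

minute 20 to minute 35, minute 60 to minute 65, minute 125 to minute 150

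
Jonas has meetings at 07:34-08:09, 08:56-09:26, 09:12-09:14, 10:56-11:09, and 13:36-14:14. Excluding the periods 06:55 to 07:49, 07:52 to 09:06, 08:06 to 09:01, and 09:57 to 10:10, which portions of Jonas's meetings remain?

A, merged: 07:34-08:09, 08:56-09:26, 10:56-11:09, 13:36-14:14.
B, merged: 06:55-07:49, 07:52-09:06, 09:57-10:10.
07:34-08:09 minus B → 07:49-07:52.
08:56-09:26 minus B → 09:06-09:26.
10:56-11:09: no B overlap → unchanged.
13:36-14:14: no B overlap → unchanged.

07:49-07:52, 09:06-09:26, 10:56-11:09, 13:36-14:14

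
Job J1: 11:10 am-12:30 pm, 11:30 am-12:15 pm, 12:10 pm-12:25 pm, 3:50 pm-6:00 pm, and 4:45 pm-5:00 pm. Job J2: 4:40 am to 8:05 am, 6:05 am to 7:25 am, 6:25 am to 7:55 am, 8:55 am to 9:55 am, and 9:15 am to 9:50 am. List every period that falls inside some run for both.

A, merged: 11:10 am–12:30 pm, 3:50 pm–6:00 pm.
B, merged: 4:40 am–8:05 am, 8:55 am–9:55 am.
11:10 am–12:30 pm falls entirely outside B.
3:50 pm–6:00 pm falls entirely outside B.
No overlap.

none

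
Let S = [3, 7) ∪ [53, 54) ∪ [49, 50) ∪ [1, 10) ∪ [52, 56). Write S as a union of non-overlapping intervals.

[1, 10) ∪ [49, 50) ∪ [52, 56)

Sort by start: [1, 10), [3, 7), [49, 50), [52, 56), [53, 54).
[3, 7) overlaps/touches [1, 10) → extend to [1, 10).
[49, 50) is disjoint → start new block.
[52, 56) is disjoint → start new block.
[53, 54) overlaps/touches [52, 56) → extend to [52, 56).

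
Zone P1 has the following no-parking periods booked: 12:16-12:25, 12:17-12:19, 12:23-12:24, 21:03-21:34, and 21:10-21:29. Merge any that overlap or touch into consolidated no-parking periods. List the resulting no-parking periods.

12:16–12:25, 21:03–21:34

12:17–12:19 overlaps/touches 12:16–12:25 → extend to 12:16–12:25.
12:23–12:24 overlaps/touches 12:16–12:25 → extend to 12:16–12:25.
21:03–21:34 is disjoint → start new block.
21:10–21:29 overlaps/touches 21:03–21:34 → extend to 21:03–21:34.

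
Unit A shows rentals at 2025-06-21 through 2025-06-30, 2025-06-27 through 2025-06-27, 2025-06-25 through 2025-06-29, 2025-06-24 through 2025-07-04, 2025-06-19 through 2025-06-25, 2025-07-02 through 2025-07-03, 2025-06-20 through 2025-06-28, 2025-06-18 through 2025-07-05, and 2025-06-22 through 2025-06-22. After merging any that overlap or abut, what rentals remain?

2025-06-18 through 2025-07-05

Sort by start: 2025-06-18 through 2025-07-05, 2025-06-19 through 2025-06-25, 2025-06-20 through 2025-06-28, 2025-06-21 through 2025-06-30, 2025-06-22 through 2025-06-22, 2025-06-24 through 2025-07-04, 2025-06-25 through 2025-06-29, 2025-06-27 through 2025-06-27, 2025-07-02 through 2025-07-03.
2025-06-19 through 2025-06-25 overlaps/touches 2025-06-18 through 2025-07-05 → extend to 2025-06-18 through 2025-07-05.
2025-06-20 through 2025-06-28 overlaps/touches 2025-06-18 through 2025-07-05 → extend to 2025-06-18 through 2025-07-05.
2025-06-21 through 2025-06-30 overlaps/touches 2025-06-18 through 2025-07-05 → extend to 2025-06-18 through 2025-07-05.
2025-06-22 through 2025-06-22 overlaps/touches 2025-06-18 through 2025-07-05 → extend to 2025-06-18 through 2025-07-05.
2025-06-24 through 2025-07-04 overlaps/touches 2025-06-18 through 2025-07-05 → extend to 2025-06-18 through 2025-07-05.
2025-06-25 through 2025-06-29 overlaps/touches 2025-06-18 through 2025-07-05 → extend to 2025-06-18 through 2025-07-05.
2025-06-27 through 2025-06-27 overlaps/touches 2025-06-18 through 2025-07-05 → extend to 2025-06-18 through 2025-07-05.
2025-07-02 through 2025-07-03 overlaps/touches 2025-06-18 through 2025-07-05 → extend to 2025-06-18 through 2025-07-05.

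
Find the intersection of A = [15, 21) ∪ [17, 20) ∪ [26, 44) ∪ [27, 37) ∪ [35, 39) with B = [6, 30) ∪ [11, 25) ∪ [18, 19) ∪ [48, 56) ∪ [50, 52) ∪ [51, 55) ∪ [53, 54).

[15, 21) ∪ [26, 30)

A, merged: [15, 21), [26, 44).
B, merged: [6, 30), [48, 56).
[15, 21) meets the second set on [15, 21).
[26, 44) meets the second set on [26, 30).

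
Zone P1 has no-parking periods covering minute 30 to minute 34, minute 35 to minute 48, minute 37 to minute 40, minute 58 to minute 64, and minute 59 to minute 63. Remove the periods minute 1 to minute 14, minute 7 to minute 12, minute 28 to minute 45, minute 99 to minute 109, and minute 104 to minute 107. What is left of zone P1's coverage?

minute 45 to minute 48, minute 58 to minute 64

First set merges to minute 30 to minute 34, minute 35 to minute 48, minute 58 to minute 64.
Second set merges to minute 1 to minute 14, minute 28 to minute 45, minute 99 to minute 109.
minute 30 to minute 34 lies entirely inside B → drops out.
minute 35 to minute 48 with B removed leaves minute 45 to minute 48.
minute 58 to minute 64 is untouched.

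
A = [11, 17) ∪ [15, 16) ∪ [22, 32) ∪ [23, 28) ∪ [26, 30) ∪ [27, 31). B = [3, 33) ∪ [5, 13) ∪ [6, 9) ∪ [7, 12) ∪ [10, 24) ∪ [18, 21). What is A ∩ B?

First set merges to [11, 17), [22, 32).
Second set merges to [3, 33).
[11, 17) meets the second set on [11, 17).
[22, 32) meets the second set on [22, 32).

[11, 17) ∪ [22, 32)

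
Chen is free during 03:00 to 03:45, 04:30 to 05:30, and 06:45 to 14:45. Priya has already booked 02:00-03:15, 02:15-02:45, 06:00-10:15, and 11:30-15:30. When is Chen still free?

03:15-03:45, 04:30-05:30, 10:15-11:30

B, merged: 02:00-03:15, 06:00-10:15, 11:30-15:30.
03:00-03:45 minus B → 03:15-03:45.
04:30-05:30: no B overlap → unchanged.
06:45-14:45 minus B → 10:15-11:30.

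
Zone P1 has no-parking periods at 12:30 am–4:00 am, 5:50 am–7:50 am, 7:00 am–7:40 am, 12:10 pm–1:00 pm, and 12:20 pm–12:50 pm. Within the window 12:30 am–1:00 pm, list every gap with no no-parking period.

4:00 am–5:50 am, 7:50 am–12:10 pm

Covered (merged): 12:30 am–4:00 am, 5:50 am–7:50 am, 12:10 pm–1:00 pm.
Uncovered inside 12:30 am–1:00 pm: 4:00 am–5:50 am, 7:50 am–12:10 pm.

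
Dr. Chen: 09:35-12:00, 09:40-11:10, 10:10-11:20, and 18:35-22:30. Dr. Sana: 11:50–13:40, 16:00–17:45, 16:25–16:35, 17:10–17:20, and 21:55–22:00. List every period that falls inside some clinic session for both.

Merge the first list: 09:35–12:00, 18:35–22:30.
Merge the second list: 11:50–13:40, 16:00–17:45, 21:55–22:00.
09:35–12:00 meets the second set on 11:50–12:00.
18:35–22:30 meets the second set on 21:55–22:00.

11:50–12:00, 21:55–22:00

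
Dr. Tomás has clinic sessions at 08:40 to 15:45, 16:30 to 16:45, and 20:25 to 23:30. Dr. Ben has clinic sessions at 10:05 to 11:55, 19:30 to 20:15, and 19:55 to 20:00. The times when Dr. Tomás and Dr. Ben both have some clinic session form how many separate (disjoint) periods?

B, merged: 10:05–11:55, 19:30–20:15.
A ∩ B = 10:05–11:55.
That is 1 disjoint piece.

1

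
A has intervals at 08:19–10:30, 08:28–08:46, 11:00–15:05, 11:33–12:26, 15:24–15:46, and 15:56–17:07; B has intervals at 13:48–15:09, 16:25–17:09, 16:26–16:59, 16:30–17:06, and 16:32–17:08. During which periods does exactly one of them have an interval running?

08:19–10:30, 11:00–13:48, 15:05–15:09, 15:24–15:46, 15:56–16:25, 17:07–17:09

First set merges to 08:19–10:30, 11:00–15:05, 15:24–15:46, 15:56–17:07.
Second set merges to 13:48–15:09, 16:25–17:09.
A but not B: 08:19–10:30, 11:00–13:48, 15:24–15:46, 15:56–16:25.
B but not A: 15:05–15:09, 17:07–17:09.
Combining gives A △ B.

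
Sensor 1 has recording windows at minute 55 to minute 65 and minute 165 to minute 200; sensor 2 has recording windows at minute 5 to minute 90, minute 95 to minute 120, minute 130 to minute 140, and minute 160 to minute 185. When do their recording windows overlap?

minute 55 to minute 65 meets the second set on minute 55 to minute 65.
minute 165 to minute 200 meets the second set on minute 165 to minute 185.

minute 55 to minute 65, minute 165 to minute 185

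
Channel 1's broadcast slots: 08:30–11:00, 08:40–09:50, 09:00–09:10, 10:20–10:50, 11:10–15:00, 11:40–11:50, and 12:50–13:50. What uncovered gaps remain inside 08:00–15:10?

Covered (merged): 08:30–11:00, 11:10–15:00.
Complement within 08:00–15:10: 08:00–08:30, 11:00–11:10, 15:00–15:10.

08:00–08:30, 11:00–11:10, 15:00–15:10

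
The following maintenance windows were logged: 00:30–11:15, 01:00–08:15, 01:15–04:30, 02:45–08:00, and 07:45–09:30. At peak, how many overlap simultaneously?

4

Walk the sorted start/end points keeping a running depth.
The depth first hits 4 at 02:45.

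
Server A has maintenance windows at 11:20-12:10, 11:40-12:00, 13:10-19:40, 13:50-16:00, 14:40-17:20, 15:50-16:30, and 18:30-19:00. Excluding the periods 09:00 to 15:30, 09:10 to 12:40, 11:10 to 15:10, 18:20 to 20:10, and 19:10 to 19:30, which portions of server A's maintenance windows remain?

Merge the first list: 11:20–12:10, 13:10–19:40.
Merge the second list: 09:00–15:30, 18:20–20:10.
11:20–12:10: entirely removed.
13:10–19:40 \ B = 15:30–18:20.

15:30–18:20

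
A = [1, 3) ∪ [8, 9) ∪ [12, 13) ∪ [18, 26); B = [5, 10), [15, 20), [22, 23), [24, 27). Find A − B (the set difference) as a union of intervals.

[1, 3) ∪ [12, 13) ∪ [20, 22) ∪ [23, 24)

[1, 3): nothing removed.
[8, 9): entirely removed.
[12, 13): nothing removed.
[18, 26) \ B = [20, 22), [23, 24).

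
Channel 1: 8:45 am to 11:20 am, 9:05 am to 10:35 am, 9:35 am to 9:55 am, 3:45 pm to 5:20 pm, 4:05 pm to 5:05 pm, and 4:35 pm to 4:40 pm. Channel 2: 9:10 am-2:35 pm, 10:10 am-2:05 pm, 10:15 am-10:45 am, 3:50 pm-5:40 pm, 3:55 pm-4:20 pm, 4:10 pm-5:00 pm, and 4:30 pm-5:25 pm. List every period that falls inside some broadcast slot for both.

9:10 am-11:20 am, 3:50 pm-5:20 pm

First set merges to 8:45 am-11:20 am, 3:45 pm-5:20 pm.
Second set merges to 9:10 am-2:35 pm, 3:50 pm-5:40 pm.
8:45 am-11:20 am meets the second set on 9:10 am-11:20 am.
3:45 pm-5:20 pm meets the second set on 3:50 pm-5:20 pm.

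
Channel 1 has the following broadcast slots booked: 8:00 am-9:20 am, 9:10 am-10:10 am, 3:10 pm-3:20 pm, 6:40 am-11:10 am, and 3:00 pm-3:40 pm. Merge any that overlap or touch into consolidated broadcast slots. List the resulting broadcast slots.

6:40 am–11:10 am, 3:00 pm–3:40 pm

Sort by start: 6:40 am–11:10 am, 8:00 am–9:20 am, 9:10 am–10:10 am, 3:00 pm–3:40 pm, 3:10 pm–3:20 pm.
8:00 am–9:20 am overlaps/touches 6:40 am–11:10 am → extend to 6:40 am–11:10 am.
9:10 am–10:10 am overlaps/touches 6:40 am–11:10 am → extend to 6:40 am–11:10 am.
3:00 pm–3:40 pm is disjoint → start new block.
3:10 pm–3:20 pm overlaps/touches 3:00 pm–3:40 pm → extend to 3:00 pm–3:40 pm.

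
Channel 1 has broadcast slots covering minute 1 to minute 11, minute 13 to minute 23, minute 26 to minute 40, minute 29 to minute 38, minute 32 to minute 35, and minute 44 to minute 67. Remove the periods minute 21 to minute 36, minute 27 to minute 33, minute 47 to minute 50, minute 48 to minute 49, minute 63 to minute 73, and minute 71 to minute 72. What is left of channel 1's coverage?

Merge the first list: minute 1 to minute 11, minute 13 to minute 23, minute 26 to minute 40, minute 44 to minute 67.
Merge the second list: minute 21 to minute 36, minute 47 to minute 50, minute 63 to minute 73.
minute 1 to minute 11: nothing removed.
minute 13 to minute 23 \ B = minute 13 to minute 21.
minute 26 to minute 40 \ B = minute 36 to minute 40.
minute 44 to minute 67 \ B = minute 44 to minute 47, minute 50 to minute 63.

minute 1 to minute 11, minute 13 to minute 21, minute 36 to minute 40, minute 44 to minute 47, minute 50 to minute 63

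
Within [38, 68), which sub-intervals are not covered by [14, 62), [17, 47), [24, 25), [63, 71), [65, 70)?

[62, 63)

Covered (merged): [14, 62), [63, 71).
Uncovered inside [38, 68): [62, 63).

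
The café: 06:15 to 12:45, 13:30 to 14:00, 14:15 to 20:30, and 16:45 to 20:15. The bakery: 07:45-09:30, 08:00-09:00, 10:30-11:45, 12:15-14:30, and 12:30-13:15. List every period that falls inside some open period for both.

A, merged: 06:15–12:45, 13:30–14:00, 14:15–20:30.
B, merged: 07:45–09:30, 10:30–11:45, 12:15–14:30.
06:15–12:45 ∩ B → 07:45–09:30, 10:30–11:45, 12:15–12:45.
13:30–14:00 ∩ B → 13:30–14:00.
14:15–20:30 ∩ B → 14:15–14:30.

07:45–09:30, 10:30–11:45, 12:15–12:45, 13:30–14:00, 14:15–14:30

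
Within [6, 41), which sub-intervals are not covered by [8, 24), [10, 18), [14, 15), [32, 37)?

The merged coverage is [8, 24), [32, 37).
Complement within [6, 41): [6, 8), [24, 32), [37, 41).

[6, 8) ∪ [24, 32) ∪ [37, 41)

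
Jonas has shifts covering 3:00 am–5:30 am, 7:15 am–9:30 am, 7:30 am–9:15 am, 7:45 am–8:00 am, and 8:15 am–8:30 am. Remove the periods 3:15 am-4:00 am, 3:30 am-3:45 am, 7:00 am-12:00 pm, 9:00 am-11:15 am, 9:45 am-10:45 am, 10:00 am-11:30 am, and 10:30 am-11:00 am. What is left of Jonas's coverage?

Merge the first list: 3:00 am–5:30 am, 7:15 am–9:30 am.
Merge the second list: 3:15 am–4:00 am, 7:00 am–12:00 pm.
3:00 am–5:30 am minus B → 3:00 am–3:15 am, 4:00 am–5:30 am.
7:15 am–9:30 am: fully covered by B → removed.

3:00 am–3:15 am, 4:00 am–5:30 am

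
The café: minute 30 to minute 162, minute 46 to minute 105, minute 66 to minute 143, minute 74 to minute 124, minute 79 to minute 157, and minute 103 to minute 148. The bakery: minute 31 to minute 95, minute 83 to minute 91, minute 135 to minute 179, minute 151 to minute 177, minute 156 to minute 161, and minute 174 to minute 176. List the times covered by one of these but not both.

minute 30 to minute 31, minute 95 to minute 135, minute 162 to minute 179

First set merges to minute 30 to minute 162.
Second set merges to minute 31 to minute 95, minute 135 to minute 179.
A \ B = minute 30 to minute 31, minute 95 to minute 135.
B \ A = minute 162 to minute 179.
Union of the two gives the symmetric difference.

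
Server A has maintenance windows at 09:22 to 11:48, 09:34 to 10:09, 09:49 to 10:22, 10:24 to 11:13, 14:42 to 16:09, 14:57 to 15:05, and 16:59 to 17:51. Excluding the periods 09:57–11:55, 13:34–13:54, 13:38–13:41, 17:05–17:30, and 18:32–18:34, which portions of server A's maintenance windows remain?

Merge the first list: 09:22–11:48, 14:42–16:09, 16:59–17:51.
Merge the second list: 09:57–11:55, 13:34–13:54, 17:05–17:30, 18:32–18:34.
09:22–11:48 with B removed leaves 09:22–09:57.
14:42–16:09 is untouched.
16:59–17:51 with B removed leaves 16:59–17:05, 17:30–17:51.

09:22–09:57, 14:42–16:09, 16:59–17:05, 17:30–17:51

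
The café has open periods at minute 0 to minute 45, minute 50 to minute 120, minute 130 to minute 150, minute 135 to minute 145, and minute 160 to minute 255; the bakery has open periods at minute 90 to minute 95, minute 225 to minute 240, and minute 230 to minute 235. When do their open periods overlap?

A, merged: minute 0 to minute 45, minute 50 to minute 120, minute 130 to minute 150, minute 160 to minute 255.
B, merged: minute 90 to minute 95, minute 225 to minute 240.
minute 0 to minute 45 meets no B interval.
minute 50 to minute 120 ∩ B → minute 90 to minute 95.
minute 130 to minute 150 meets no B interval.
minute 160 to minute 255 ∩ B → minute 225 to minute 240.

minute 90 to minute 95, minute 225 to minute 240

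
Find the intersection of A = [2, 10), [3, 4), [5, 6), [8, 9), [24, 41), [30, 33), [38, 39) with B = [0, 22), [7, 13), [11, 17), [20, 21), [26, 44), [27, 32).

[2, 10) ∪ [26, 41)

First set merges to [2, 10), [24, 41).
Second set merges to [0, 22), [26, 44).
[2, 10) overlaps B on [2, 10).
[24, 41) overlaps B on [26, 41).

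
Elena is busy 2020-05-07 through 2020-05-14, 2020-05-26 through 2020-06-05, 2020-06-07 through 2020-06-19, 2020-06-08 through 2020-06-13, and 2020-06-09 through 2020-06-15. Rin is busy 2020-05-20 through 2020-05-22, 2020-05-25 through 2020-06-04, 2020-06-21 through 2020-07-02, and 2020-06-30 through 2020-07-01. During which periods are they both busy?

A, merged: 2020-05-07 through 2020-05-14, 2020-05-26 through 2020-06-05, 2020-06-07 through 2020-06-19.
B, merged: 2020-05-20 through 2020-05-22, 2020-05-25 through 2020-06-04, 2020-06-21 through 2020-07-02.
2020-05-07 through 2020-05-14 meets no B interval.
2020-05-26 through 2020-06-05 ∩ B → 2020-05-26 through 2020-06-04.
2020-06-07 through 2020-06-19 meets no B interval.

2020-05-26 through 2020-06-04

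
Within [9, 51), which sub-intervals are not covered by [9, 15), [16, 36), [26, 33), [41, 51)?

[15, 16) ∪ [36, 41)

Covered (merged): [9, 15), [16, 36), [41, 51).
Uncovered inside [9, 51): [15, 16), [36, 41).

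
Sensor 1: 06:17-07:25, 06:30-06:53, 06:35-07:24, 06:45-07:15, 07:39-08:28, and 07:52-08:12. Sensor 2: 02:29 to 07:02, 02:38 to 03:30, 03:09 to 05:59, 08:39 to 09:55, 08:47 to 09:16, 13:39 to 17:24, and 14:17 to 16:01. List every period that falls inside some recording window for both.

06:17–07:02

First set merges to 06:17–07:25, 07:39–08:28.
Second set merges to 02:29–07:02, 08:39–09:55, 13:39–17:24.
06:17–07:25 overlaps B on 06:17–07:02.
07:39–08:28 falls entirely outside B.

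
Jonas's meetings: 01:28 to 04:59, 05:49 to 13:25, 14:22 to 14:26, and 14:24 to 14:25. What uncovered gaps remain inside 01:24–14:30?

01:24–01:28, 04:59–05:49, 13:25–14:22, 14:26–14:30

After merging, the occupied span is 01:28–04:59, 05:49–13:25, 14:22–14:26.
Uncovered inside 01:24–14:30: 01:24–01:28, 04:59–05:49, 13:25–14:22, 14:26–14:30.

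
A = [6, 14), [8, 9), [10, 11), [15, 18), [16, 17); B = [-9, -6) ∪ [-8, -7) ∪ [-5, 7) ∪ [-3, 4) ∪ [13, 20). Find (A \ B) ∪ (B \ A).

[-9, -6) ∪ [-5, 6) ∪ [7, 13) ∪ [14, 15) ∪ [18, 20)

First set merges to [6, 14), [15, 18).
Second set merges to [-9, -6), [-5, 7), [13, 20).
Only in the first: [7, 13).
Only in the second: [-9, -6), [-5, 6), [14, 15), [18, 20).
Together these are the periods covered by exactly one.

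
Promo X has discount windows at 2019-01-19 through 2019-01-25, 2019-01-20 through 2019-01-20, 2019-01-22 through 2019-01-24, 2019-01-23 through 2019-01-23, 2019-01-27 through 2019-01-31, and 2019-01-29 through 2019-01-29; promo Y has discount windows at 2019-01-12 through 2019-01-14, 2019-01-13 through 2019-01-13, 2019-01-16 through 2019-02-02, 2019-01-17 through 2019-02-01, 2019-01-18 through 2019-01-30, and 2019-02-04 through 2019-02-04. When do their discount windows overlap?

First set merges to 2019-01-19 through 2019-01-25, 2019-01-27 through 2019-01-31.
Second set merges to 2019-01-12 through 2019-01-14, 2019-01-16 through 2019-02-02, 2019-02-04 through 2019-02-04.
2019-01-19 through 2019-01-25 overlaps B on 2019-01-19 through 2019-01-25.
2019-01-27 through 2019-01-31 overlaps B on 2019-01-27 through 2019-01-31.

2019-01-19 through 2019-01-25, 2019-01-27 through 2019-01-31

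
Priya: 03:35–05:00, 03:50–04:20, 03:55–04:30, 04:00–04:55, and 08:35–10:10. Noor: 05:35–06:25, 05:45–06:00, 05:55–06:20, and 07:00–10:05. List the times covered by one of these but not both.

First set merges to 03:35–05:00, 08:35–10:10.
Second set merges to 05:35–06:25, 07:00–10:05.
A but not B: 03:35–05:00, 10:05–10:10.
B but not A: 05:35–06:25, 07:00–08:35.
Combining gives A △ B.

03:35–05:00, 05:35–06:25, 07:00–08:35, 10:05–10:10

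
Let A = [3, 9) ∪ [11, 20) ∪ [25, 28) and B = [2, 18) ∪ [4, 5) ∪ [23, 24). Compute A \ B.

[18, 20) ∪ [25, 28)

Second set merges to [2, 18), [23, 24).
[3, 9) lies entirely inside B → drops out.
[11, 20) with B removed leaves [18, 20).
[25, 28) is untouched.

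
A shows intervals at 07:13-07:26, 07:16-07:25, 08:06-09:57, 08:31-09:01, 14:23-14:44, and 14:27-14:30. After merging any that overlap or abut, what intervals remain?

07:16–07:25 overlaps/touches 07:13–07:26 → extend to 07:13–07:26.
08:06–09:57 is disjoint → start new block.
08:31–09:01 overlaps/touches 08:06–09:57 → extend to 08:06–09:57.
14:23–14:44 is disjoint → start new block.
14:27–14:30 overlaps/touches 14:23–14:44 → extend to 14:23–14:44.

07:13–07:26, 08:06–09:57, 14:23–14:44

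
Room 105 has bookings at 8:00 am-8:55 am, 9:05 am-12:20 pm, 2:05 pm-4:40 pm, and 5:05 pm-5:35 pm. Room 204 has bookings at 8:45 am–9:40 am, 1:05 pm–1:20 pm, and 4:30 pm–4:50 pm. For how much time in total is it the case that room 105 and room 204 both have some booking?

A ∩ B = 8:45 am-8:55 am, 9:05 am-9:40 am, 4:30 pm-4:40 pm.
Total: 10 min + 35 min + 10 min = 55 min.

55 min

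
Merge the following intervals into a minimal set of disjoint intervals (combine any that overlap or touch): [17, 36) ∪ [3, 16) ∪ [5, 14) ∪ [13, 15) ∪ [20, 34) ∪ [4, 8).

[3, 16) ∪ [17, 36)

Sort by start: [3, 16), [4, 8), [5, 14), [13, 15), [17, 36), [20, 34).
[4, 8) overlaps/touches [3, 16) → extend to [3, 16).
[5, 14) overlaps/touches [3, 16) → extend to [3, 16).
[13, 15) overlaps/touches [3, 16) → extend to [3, 16).
[17, 36) is disjoint → start new block.
[20, 34) overlaps/touches [17, 36) → extend to [17, 36).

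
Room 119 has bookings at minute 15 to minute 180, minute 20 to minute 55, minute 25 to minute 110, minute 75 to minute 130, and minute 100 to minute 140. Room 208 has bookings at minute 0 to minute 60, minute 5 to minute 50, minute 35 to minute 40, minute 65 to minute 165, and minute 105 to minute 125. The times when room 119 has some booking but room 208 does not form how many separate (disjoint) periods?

2

First set merges to minute 15 to minute 180.
Second set merges to minute 0 to minute 60, minute 65 to minute 165.
A \ B = minute 60 to minute 65, minute 165 to minute 180.
That is 2 disjoint pieces.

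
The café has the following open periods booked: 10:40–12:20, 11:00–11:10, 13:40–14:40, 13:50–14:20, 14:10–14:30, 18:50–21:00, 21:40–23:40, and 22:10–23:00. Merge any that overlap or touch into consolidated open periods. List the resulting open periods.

11:00-11:10 overlaps/touches 10:40-12:20 → extend to 10:40-12:20.
13:40-14:40 is disjoint → start new block.
13:50-14:20 overlaps/touches 13:40-14:40 → extend to 13:40-14:40.
14:10-14:30 overlaps/touches 13:40-14:40 → extend to 13:40-14:40.
18:50-21:00 is disjoint → start new block.
21:40-23:40 is disjoint → start new block.
22:10-23:00 overlaps/touches 21:40-23:40 → extend to 21:40-23:40.

10:40-12:20, 13:40-14:40, 18:50-21:00, 21:40-23:40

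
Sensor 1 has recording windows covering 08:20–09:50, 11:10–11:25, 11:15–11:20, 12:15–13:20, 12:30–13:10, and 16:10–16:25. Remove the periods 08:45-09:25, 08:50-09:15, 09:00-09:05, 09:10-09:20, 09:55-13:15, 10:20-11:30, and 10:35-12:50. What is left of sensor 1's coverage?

First set merges to 08:20–09:50, 11:10–11:25, 12:15–13:20, 16:10–16:25.
Second set merges to 08:45–09:25, 09:55–13:15.
08:20–09:50 \ B = 08:20–08:45, 09:25–09:50.
11:10–11:25: entirely removed.
12:15–13:20 \ B = 13:15–13:20.
16:10–16:25: nothing removed.

08:20–08:45, 09:25–09:50, 13:15–13:20, 16:10–16:25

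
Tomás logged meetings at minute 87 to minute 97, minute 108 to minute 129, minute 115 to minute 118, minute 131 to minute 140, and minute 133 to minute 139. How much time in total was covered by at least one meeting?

Merged: minute 87 to minute 97, minute 108 to minute 129, minute 131 to minute 140.
Lengths: 10 minutes + 21 minutes + 9 minutes = 40 minutes.

40 minutes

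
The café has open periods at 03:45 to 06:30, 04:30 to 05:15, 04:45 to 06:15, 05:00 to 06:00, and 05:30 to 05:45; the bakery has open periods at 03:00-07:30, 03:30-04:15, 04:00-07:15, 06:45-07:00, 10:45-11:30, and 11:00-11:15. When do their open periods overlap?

First set merges to 03:45–06:30.
Second set merges to 03:00–07:30, 10:45–11:30.
03:45–06:30 overlaps B on 03:45–06:30.

03:45–06:30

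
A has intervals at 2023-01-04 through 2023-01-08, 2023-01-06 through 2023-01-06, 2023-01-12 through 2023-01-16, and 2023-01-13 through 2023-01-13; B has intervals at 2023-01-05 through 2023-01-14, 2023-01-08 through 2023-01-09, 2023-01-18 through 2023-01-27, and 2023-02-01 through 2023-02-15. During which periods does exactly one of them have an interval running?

2023-01-04 through 2023-01-04, 2023-01-09 through 2023-01-11, 2023-01-15 through 2023-01-16, 2023-01-18 through 2023-01-27, 2023-02-01 through 2023-02-15

First set merges to 2023-01-04 through 2023-01-08, 2023-01-12 through 2023-01-16.
Second set merges to 2023-01-05 through 2023-01-14, 2023-01-18 through 2023-01-27, 2023-02-01 through 2023-02-15.
A but not B: 2023-01-04 through 2023-01-04, 2023-01-15 through 2023-01-16.
B but not A: 2023-01-09 through 2023-01-11, 2023-01-18 through 2023-01-27, 2023-02-01 through 2023-02-15.
Combining gives A △ B.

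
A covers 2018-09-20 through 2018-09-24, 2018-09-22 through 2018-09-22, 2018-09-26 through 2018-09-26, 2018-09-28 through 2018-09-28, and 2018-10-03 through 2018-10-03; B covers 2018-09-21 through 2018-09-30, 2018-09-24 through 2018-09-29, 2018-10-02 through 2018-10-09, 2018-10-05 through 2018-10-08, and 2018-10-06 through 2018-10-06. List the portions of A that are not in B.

2018-09-20 through 2018-09-20

First set merges to 2018-09-20 through 2018-09-24, 2018-09-26 through 2018-09-26, 2018-09-28 through 2018-09-28, 2018-10-03 through 2018-10-03.
Second set merges to 2018-09-21 through 2018-09-30, 2018-10-02 through 2018-10-09.
2018-09-20 through 2018-09-24 with B removed leaves 2018-09-20 through 2018-09-20.
2018-09-26 through 2018-09-26 lies entirely inside B → drops out.
2018-09-28 through 2018-09-28 lies entirely inside B → drops out.
2018-10-03 through 2018-10-03 lies entirely inside B → drops out.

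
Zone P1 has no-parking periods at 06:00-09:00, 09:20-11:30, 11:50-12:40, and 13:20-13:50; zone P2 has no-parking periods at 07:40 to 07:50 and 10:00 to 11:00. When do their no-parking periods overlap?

07:40–07:50, 10:00–11:00

06:00–09:00 overlaps B on 07:40–07:50.
09:20–11:30 overlaps B on 10:00–11:00.
11:50–12:40 falls entirely outside B.
13:20–13:50 falls entirely outside B.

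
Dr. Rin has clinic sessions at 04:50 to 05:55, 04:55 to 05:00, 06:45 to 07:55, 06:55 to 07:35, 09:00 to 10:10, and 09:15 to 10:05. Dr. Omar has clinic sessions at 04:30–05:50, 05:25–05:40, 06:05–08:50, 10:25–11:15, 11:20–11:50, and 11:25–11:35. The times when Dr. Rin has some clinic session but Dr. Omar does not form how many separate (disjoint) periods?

First set merges to 04:50–05:55, 06:45–07:55, 09:00–10:10.
Second set merges to 04:30–05:50, 06:05–08:50, 10:25–11:15, 11:20–11:50.
A \ B = 05:50–05:55, 09:00–10:10.
That is 2 disjoint pieces.

2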